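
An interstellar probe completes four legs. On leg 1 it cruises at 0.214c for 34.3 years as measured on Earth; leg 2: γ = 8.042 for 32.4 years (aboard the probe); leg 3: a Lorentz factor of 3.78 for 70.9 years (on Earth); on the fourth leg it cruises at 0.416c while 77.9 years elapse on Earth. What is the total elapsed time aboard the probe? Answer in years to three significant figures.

τ = 156 years

Leg 1: γ = 1/√(1 − 0.214²) = 1/√0.9542 = 1.024; τ_1 = 34.3/1.024 = 33.51 years.
Leg 2: 32.4 years is already measured aboard the probe.
Leg 3: γ = 3.78; τ_3 = 70.9/3.780 = 18.76 years.
Leg 4: γ = 1/√(1 − 0.416²) = 1/√0.8269 = 1.100; τ_4 = 77.9/1.100 = 70.84 years.
Total: 33.51 + 32.40 + 18.76 + 70.84 years.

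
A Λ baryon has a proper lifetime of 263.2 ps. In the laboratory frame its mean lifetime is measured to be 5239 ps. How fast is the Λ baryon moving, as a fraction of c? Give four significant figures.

γ = Δt/τ₀ = 5239/263.2 = 19.91
β = √(1 − 1/γ²) = √(1 − 0.002524) = √0.9975

β = 0.9987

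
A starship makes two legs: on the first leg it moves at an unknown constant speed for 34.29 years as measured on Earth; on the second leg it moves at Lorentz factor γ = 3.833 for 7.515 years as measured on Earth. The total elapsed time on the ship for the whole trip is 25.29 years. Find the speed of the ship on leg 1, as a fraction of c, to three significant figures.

β = 0.733

Leg 1: speed unknown; τ_1 = 34.29/γ_1.
Leg 2: γ = 3.833; τ_2 = 7.515/3.833 = 1.961 years.
Total proper time: τ_1 + 1.961 = 25.29, so τ_1 = 25.29 − 1.961 = 23.33 years.
γ_1 = 34.29/23.33 = 1.470; β = √(1 − 1/γ²) = √0.5371.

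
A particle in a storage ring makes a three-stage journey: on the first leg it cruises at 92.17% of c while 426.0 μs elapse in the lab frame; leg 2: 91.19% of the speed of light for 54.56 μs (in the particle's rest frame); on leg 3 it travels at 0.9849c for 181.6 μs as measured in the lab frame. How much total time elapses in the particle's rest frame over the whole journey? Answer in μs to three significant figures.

Leg 1: β = 0.9217; γ = 1/√(1 − 0.9217²) = 1/√0.1505 = 2.578; τ_1 = 426.0/2.578 = 165.2 μs.
Leg 2: 54.56 μs is already measured in the particle's rest frame.
Leg 3: γ = 1/√(1 − 0.9849²) = 1/√0.02997 = 5.776; τ_3 = 181.6/5.776 = 31.44 μs.
Total: 165.2 + 54.56 + 31.44 μs.

τ = 251 μs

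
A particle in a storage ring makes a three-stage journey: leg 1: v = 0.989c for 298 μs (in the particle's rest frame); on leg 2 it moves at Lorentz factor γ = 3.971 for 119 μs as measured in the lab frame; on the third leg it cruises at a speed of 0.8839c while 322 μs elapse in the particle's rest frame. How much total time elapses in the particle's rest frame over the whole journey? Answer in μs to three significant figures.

τ = 650 μs

Leg 1: 298 μs is already measured in the particle's rest frame.
Leg 2: γ = 3.971; τ_2 = 119/3.971 = 29.97 μs.
Leg 3: 322 μs is already measured in the particle's rest frame.
Total: 298.0 + 29.97 + 322.0 μs.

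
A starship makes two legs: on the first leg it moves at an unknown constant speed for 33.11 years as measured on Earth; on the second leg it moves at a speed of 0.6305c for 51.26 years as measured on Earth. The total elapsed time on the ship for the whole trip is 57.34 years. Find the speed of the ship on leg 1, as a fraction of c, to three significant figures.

Leg 1: speed unknown; τ_1 = 33.11/γ_1.
Leg 2: γ = 1/√(1 − 0.6305²) = 1/√0.6025 = 1.288; τ_2 = 51.26/1.288 = 39.79 years.
Total proper time: τ_1 + 39.79 = 57.34, so τ_1 = 57.34 − 39.79 = 17.55 years.
γ_1 = 33.11/17.55 = 1.886; β = √(1 − 1/γ²) = √0.7190.

β = 0.848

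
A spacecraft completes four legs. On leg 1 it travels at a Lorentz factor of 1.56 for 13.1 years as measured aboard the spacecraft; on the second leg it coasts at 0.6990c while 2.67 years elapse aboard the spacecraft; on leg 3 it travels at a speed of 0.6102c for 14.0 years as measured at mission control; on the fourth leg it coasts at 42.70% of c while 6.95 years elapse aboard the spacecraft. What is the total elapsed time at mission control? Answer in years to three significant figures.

Δt = 45.9 years

Leg 1: γ = 1.56; Δt_1 = 1.560 × 13.1 = 20.44 years.
Leg 2: γ = 1/√(1 − 0.6990²) = 1/√0.5114 = 1.398; Δt_2 = 1.398 × 2.67 = 3.734 years.
Leg 3: 14.0 years is already measured at mission control.
Leg 4: β = 0.4270; γ = 1/√(1 − 0.4270²) = 1/√0.8177 = 1.106; Δt_4 = 1.106 × 6.95 = 7.686 years.
Total: 20.44 + 3.734 + 14.00 + 7.686 years.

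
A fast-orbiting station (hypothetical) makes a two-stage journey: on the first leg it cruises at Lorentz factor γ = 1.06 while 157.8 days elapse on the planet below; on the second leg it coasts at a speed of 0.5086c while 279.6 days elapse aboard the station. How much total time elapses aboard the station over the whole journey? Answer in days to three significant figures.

τ = 428 days

Leg 1: γ = 1.06; τ_1 = 157.8/1.060 = 148.9 days.
Leg 2: 279.6 days is already measured aboard the station.
Total: 148.9 + 279.6 days.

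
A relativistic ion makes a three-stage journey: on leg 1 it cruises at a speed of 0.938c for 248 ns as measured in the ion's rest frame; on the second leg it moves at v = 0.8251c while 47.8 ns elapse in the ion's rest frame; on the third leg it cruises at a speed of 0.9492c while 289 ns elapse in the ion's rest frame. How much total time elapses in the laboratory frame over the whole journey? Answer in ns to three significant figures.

Δt = 1720 ns

Leg 1: γ = 1/√(1 − 0.938²) = 1/√0.1202 = 2.885; Δt_1 = 2.885 × 248 = 715.4 ns.
Leg 2: γ = 1/√(1 − 0.8251²) = 1/√0.3192 = 1.770; Δt_2 = 1.770 × 47.8 = 84.60 ns.
Leg 3: γ = 1/√(1 − 0.9492²) = 1/√0.09902 = 3.178; Δt_3 = 3.178 × 289 = 918.4 ns.
Total: 715.4 + 84.60 + 918.4 ns.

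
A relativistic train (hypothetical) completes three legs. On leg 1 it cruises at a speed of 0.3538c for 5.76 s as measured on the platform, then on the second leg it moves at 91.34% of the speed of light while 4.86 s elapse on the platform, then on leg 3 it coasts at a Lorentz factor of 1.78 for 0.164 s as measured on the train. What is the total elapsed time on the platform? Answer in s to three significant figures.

Leg 1: 5.76 s is already measured on the platform.
Leg 2: 4.86 s is already measured on the platform.
Leg 3: γ = 1.78; Δt_3 = 1.780 × 0.164 = 0.2919 s.
Total: 5.760 + 4.860 + 0.2919 s.

Δt = 10.9 s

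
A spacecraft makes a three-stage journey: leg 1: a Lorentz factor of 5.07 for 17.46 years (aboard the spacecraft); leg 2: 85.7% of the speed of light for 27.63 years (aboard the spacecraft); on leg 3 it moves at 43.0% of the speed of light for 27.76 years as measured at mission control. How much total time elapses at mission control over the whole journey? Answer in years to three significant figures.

Leg 1: γ = 5.07; Δt_1 = 5.070 × 17.46 = 88.52 years.
Leg 2: β = 0.857; γ = 1/√(1 − 0.857²) = 1/√0.2656 = 1.941; Δt_2 = 1.941 × 27.63 = 53.62 years.
Leg 3: 27.76 years is already measured at mission control.
Total: 88.52 + 53.62 + 27.76 years.

Δt = 170 years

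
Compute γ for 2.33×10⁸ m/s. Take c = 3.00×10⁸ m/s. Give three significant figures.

β = 2.33×10⁸/3.00×10⁸ = 0.7767; γ = 1/√(1 − 0.7767²) = 1.588

γ = 1.59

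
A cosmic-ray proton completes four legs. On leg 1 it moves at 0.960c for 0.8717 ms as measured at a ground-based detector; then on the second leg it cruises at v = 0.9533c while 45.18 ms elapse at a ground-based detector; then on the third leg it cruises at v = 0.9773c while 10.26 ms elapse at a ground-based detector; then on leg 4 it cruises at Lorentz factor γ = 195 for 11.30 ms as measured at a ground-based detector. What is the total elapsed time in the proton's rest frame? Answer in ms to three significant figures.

τ = 16.1 ms

Leg 1: γ = 1/√(1 − 0.960²) = 25/7 ≈ 3.571; τ_1 = 0.8717/3.571 = 0.2441 ms.
Leg 2: γ = 1/√(1 − 0.9533²) = 1/√0.09122 = 3.311; τ_2 = 45.18/3.311 = 13.65 ms.
Leg 3: γ = 1/√(1 − 0.9773²) = 1/√0.04488 = 4.720; τ_3 = 10.26/4.720 = 2.174 ms.
Leg 4: γ = 195; τ_4 = 11.30/195.0 = 0.05795 ms.
Total: 0.2441 + 13.65 + 2.174 + 0.05795 ms.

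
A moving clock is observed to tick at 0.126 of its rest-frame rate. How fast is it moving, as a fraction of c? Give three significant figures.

Rate ratio = 1/γ, so γ = 1/0.126 = 7.937.
β = √(1 − 1/γ²) = √(1 − 0.126²) = √0.9841

β = 0.992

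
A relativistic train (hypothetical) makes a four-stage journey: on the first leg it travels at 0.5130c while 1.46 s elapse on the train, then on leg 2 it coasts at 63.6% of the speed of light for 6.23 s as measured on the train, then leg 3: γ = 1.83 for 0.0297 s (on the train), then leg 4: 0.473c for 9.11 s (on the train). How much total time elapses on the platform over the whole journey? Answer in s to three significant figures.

Δt = 20.2 s

Leg 1: γ = 1/√(1 − 0.5130²) = 1/√0.7368 = 1.165; Δt_1 = 1.165 × 1.46 = 1.701 s.
Leg 2: β = 0.636; γ = 1/√(1 − 0.636²) = 1/√0.5955 = 1.296; Δt_2 = 1.296 × 6.23 = 8.073 s.
Leg 3: γ = 1.83; Δt_3 = 1.830 × 0.0297 = 0.05435 s.
Leg 4: γ = 1/√(1 − 0.473²) = 1/√0.7763 = 1.135; Δt_4 = 1.135 × 9.11 = 10.34 s.
Total: 1.701 + 8.073 + 0.05435 + 10.34 s.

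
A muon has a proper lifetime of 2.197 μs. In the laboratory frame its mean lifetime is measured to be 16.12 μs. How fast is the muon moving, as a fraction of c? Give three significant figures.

γ = Δt/τ₀ = 16.12/2.197 = 7.337
β = √(1 − 1/γ²) = √(1 − 0.01858) = √0.9814

β = 0.991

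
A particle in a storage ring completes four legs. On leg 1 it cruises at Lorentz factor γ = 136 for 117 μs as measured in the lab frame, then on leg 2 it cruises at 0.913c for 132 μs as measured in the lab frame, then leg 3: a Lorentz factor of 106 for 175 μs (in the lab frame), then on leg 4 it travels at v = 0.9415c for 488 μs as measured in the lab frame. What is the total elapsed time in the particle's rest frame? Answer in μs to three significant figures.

Leg 1: γ = 136; τ_1 = 117/136.0 = 0.8603 μs.
Leg 2: γ = 1/√(1 − 0.913²) = 1/√0.1664 = 2.451; τ_2 = 132/2.451 = 53.85 μs.
Leg 3: γ = 106; τ_3 = 175/106.0 = 1.651 μs.
Leg 4: γ = 1/√(1 − 0.9415²) = 1/√0.1136 = 2.967; τ_4 = 488/2.967 = 164.5 μs.
Total: 0.8603 + 53.85 + 1.651 + 164.5 μs.

τ = 221 μs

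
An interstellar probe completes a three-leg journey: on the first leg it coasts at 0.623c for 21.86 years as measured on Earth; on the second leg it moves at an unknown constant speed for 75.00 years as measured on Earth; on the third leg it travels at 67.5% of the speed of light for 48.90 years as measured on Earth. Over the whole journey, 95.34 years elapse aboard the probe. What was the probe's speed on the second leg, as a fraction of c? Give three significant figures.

β = 0.827

Leg 1: γ = 1/√(1 − 0.623²) = 1/√0.6119 = 1.278; τ_1 = 21.86/1.278 = 17.10 years.
Leg 2: speed unknown; τ_2 = 75.00/γ_2.
Leg 3: β = 0.675; γ = 1/√(1 − 0.675²) = 1/√0.5444 = 1.355; τ_3 = 48.90/1.355 = 36.08 years.
Total proper time: 17.10 + τ_2 + 36.08 = 95.34, so τ_2 = 95.34 − 53.18 = 42.16 years.
γ_2 = 75.00/42.16 = 1.779; β = √(1 − 1/γ²) = √0.6840.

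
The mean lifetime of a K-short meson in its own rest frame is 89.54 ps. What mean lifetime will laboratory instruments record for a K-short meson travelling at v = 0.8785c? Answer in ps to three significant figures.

Δt = 187 ps

γ = 1/√(1 − 0.8785²) = 1/√0.2282 = 2.093
The rest-frame lifetime is the proper time; the lab measures the dilated interval Δt = γτ₀ = 2.093 × 89.54 ps.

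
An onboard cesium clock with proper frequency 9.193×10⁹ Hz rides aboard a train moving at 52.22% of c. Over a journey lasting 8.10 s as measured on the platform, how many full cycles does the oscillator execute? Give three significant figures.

β = 0.5222; γ = 1/√(1 − 0.5222²) = 1/√0.7273 = 1.173
The oscillator's own cycle count is N = f × τ where τ is the proper time on the train. τ = Δt/γ = 8.10/1.173 = 6.908 s = 6.908×10⁰ s.
N = 9.193×10⁹ × 6.908×10⁰ = 6.350×10¹⁰.

N = 6.35×10¹⁰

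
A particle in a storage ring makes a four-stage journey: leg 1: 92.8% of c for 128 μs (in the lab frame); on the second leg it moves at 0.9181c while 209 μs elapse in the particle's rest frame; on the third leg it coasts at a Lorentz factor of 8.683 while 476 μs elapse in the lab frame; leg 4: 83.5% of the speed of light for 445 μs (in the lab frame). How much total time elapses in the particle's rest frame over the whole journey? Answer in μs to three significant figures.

τ = 556 μs

Leg 1: β = 0.928; γ = 1/√(1 − 0.928²) = 1/√0.1388 = 2.684; τ_1 = 128/2.684 = 47.69 μs.
Leg 2: 209 μs is already measured in the particle's rest frame.
Leg 3: γ = 8.683; τ_3 = 476/8.683 = 54.82 μs.
Leg 4: β = 0.835; γ = 1/√(1 − 0.835²) = 1/√0.3028 = 1.817; τ_4 = 445/1.817 = 244.9 μs.
Total: 47.69 + 209.0 + 54.82 + 244.9 μs.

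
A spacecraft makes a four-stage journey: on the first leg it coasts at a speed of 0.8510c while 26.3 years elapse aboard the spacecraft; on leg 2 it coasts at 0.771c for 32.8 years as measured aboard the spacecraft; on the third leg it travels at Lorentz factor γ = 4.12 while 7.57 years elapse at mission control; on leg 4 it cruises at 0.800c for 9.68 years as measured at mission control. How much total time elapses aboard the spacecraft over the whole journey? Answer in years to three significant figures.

Leg 1: 26.3 years is already measured aboard the spacecraft.
Leg 2: 32.8 years is already measured aboard the spacecraft.
Leg 3: γ = 4.12; τ_3 = 7.57/4.120 = 1.837 years.
Leg 4: γ = 1/√(1 − 0.800²) = 5/3 ≈ 1.667; τ_4 = 9.68/1.667 = 5.808 years.
Total: 26.30 + 32.80 + 1.837 + 5.808 years.

τ = 66.7 years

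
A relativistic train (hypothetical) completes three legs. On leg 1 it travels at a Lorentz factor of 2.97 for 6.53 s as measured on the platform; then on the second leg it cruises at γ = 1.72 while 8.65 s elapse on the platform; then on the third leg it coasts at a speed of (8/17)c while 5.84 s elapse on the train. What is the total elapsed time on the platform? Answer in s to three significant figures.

Leg 1: 6.53 s is already measured on the platform.
Leg 2: 8.65 s is already measured on the platform.
Leg 3: γ = 1/√(1 − (8/17)²) = 17/15 ≈ 1.133; Δt_3 = 1.133 × 5.84 = 6.619 s.
Total: 6.530 + 8.650 + 6.619 s.

Δt = 21.8 s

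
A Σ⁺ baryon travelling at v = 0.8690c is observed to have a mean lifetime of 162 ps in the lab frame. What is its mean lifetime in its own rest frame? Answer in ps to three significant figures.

γ = 1/√(1 − 0.8690²) = 1/√0.2448 = 2.021
The lab-frame lifetime is the dilated interval; the proper lifetime is τ₀ = Δt/γ = 162/2.021 ps.

τ₀ = 80.2 ps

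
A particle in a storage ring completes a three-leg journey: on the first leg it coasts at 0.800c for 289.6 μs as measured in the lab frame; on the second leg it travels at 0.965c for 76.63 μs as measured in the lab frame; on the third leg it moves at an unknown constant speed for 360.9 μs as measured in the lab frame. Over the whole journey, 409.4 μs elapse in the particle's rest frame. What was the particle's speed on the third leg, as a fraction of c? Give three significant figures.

β = 0.802

Leg 1: γ = 1/√(1 − 0.800²) = 5/3 ≈ 1.667; τ_1 = 289.6/1.667 = 173.8 μs.
Leg 2: γ = 1/√(1 − 0.965²) = 1/√0.06878 = 3.813; τ_2 = 76.63/3.813 = 20.10 μs.
Leg 3: speed unknown; τ_3 = 360.9/γ_3.
Total proper time: 173.8 + 20.10 + τ_3 = 409.4, so τ_3 = 409.4 − 193.9 = 215.5 μs.
γ_3 = 360.9/215.5 = 1.674; β = √(1 − 1/γ²) = √0.6433.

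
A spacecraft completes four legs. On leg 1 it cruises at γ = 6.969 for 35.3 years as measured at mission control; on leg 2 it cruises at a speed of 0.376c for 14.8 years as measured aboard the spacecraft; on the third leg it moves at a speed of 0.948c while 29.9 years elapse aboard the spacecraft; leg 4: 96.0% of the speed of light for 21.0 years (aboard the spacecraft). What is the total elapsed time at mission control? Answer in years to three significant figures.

Δt = 220 years

Leg 1: 35.3 years is already measured at mission control.
Leg 2: γ = 1/√(1 − 0.376²) = 1/√0.8586 = 1.079; Δt_2 = 1.079 × 14.8 = 15.97 years.
Leg 3: γ = 1/√(1 − 0.948²) = 1/√0.1013 = 3.142; Δt_3 = 3.142 × 29.9 = 93.95 years.
Leg 4: β = 0.960; γ = 1/√(1 − 0.960²) = 1/√0.07840 = 3.571; Δt_4 = 3.571 × 21.0 = 75.00 years.
Total: 35.30 + 15.97 + 93.95 + 75.00 years.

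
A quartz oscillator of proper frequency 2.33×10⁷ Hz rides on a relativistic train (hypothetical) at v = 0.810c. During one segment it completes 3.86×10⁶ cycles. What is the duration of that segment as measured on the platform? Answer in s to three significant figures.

Δt = 0.282 s

γ = 1/√(1 − 0.810²) = 1/√0.3439 = 1.705
Proper time for N cycles: τ = N/f = 3.86×10⁶/(2.33×10⁷) = 1.657×10⁻¹ s = 0.1657 s.
Lab-frame duration Δt = γτ = 1.705 × 0.1657 = 0.2825 s.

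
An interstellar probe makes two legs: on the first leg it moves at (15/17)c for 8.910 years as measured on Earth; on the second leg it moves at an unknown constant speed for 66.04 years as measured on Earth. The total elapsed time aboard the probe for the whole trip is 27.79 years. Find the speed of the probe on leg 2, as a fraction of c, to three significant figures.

β = 0.934

Leg 1: γ = 1/√(1 − (15/17)²) = 17/8 = 2.125; τ_1 = 8.910/2.125 = 4.193 years.
Leg 2: speed unknown; τ_2 = 66.04/γ_2.
Total proper time: 4.193 + τ_2 = 27.79, so τ_2 = 27.79 − 4.193 = 23.60 years.
γ_2 = 66.04/23.60 = 2.799; β = √(1 − 1/γ²) = √0.8723.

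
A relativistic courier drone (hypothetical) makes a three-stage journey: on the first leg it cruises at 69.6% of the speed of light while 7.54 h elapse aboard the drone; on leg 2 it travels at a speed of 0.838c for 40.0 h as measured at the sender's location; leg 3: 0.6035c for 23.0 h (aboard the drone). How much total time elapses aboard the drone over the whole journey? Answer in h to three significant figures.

Leg 1: 7.54 h is already measured aboard the drone.
Leg 2: γ = 1/√(1 − 0.838²) = 1/√0.2978 = 1.833; τ_2 = 40.0/1.833 = 21.83 h.
Leg 3: 23.0 h is already measured aboard the drone.
Total: 7.540 + 21.83 + 23.00 h.

τ = 52.4 h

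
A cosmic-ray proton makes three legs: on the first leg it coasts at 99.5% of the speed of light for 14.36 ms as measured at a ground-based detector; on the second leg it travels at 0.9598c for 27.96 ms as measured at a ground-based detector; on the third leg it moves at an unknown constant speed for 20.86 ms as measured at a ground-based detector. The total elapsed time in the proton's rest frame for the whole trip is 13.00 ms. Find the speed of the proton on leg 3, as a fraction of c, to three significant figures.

Leg 1: β = 0.995; γ = 1/√(1 − 0.995²) = 1/√0.009975 = 10.01; τ_1 = 14.36/10.01 = 1.434 ms.
Leg 2: γ = 1/√(1 − 0.9598²) = 1/√0.07878 = 3.563; τ_2 = 27.96/3.563 = 7.848 ms.
Leg 3: speed unknown; τ_3 = 20.86/γ_3.
Total proper time: 1.434 + 7.848 + τ_3 = 13.00, so τ_3 = 13.00 − 9.282 = 3.718 ms.
γ_3 = 20.86/3.718 = 5.611; β = √(1 − 1/γ²) = √0.9682.

β = 0.984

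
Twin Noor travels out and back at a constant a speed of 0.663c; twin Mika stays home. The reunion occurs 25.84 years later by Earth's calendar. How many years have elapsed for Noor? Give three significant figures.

γ = 1/√(1 − 0.663²) = 1/√0.5604 = 1.336
Noor's clock measures proper time along the trip: τ = Δt/γ = 25.84/1.336 years.

τ = 19.3 years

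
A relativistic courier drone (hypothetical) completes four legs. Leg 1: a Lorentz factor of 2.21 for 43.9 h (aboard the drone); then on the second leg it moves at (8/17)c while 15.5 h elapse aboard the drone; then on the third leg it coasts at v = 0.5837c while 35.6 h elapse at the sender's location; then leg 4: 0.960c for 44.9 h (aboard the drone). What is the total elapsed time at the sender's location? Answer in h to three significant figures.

Δt = 311 h

Leg 1: γ = 2.21; Δt_1 = 2.210 × 43.9 = 97.02 h.
Leg 2: γ = 1/√(1 − (8/17)²) = 17/15 ≈ 1.133; Δt_2 = 1.133 × 15.5 = 17.57 h.
Leg 3: 35.6 h is already measured at the sender's location.
Leg 4: γ = 1/√(1 − 0.960²) = 25/7 ≈ 3.571; Δt_4 = 3.571 × 44.9 = 160.4 h.
Total: 97.02 + 17.57 + 35.60 + 160.4 h.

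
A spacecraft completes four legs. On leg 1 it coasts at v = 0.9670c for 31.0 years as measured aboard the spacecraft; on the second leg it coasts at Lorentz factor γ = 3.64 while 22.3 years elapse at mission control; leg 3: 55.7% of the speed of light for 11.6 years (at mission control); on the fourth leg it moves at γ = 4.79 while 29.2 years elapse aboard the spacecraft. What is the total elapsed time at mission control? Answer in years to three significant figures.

Leg 1: γ = 1/√(1 − 0.9670²) = 1/√0.06491 = 3.925; Δt_1 = 3.925 × 31.0 = 121.7 years.
Leg 2: 22.3 years is already measured at mission control.
Leg 3: 11.6 years is already measured at mission control.
Leg 4: γ = 4.79; Δt_4 = 4.790 × 29.2 = 139.9 years.
Total: 121.7 + 22.30 + 11.60 + 139.9 years.

Δt = 295 years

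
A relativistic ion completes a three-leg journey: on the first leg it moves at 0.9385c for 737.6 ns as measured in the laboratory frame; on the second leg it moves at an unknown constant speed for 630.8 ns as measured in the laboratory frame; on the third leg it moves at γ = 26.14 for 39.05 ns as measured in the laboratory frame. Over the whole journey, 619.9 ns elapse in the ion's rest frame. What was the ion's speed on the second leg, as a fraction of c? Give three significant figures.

β = 0.817

Leg 1: γ = 1/√(1 − 0.9385²) = 1/√0.1192 = 2.896; τ_1 = 737.6/2.896 = 254.7 ns.
Leg 2: speed unknown; τ_2 = 630.8/γ_2.
Leg 3: γ = 26.14; τ_3 = 39.05/26.14 = 1.494 ns.
Total proper time: 254.7 + τ_2 + 1.494 = 619.9, so τ_2 = 619.9 − 256.2 = 363.7 ns.
γ_2 = 630.8/363.7 = 1.734; β = √(1 − 1/γ²) = √0.6675.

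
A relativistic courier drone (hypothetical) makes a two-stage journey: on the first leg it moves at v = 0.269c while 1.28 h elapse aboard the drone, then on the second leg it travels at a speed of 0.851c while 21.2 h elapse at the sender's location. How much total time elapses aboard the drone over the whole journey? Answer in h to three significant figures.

Leg 1: 1.28 h is already measured aboard the drone.
Leg 2: γ = 1/√(1 − 0.851²) = 1/√0.2758 = 1.904; τ_2 = 21.2/1.904 = 11.13 h.
Total: 1.280 + 11.13 h.

τ = 12.4 h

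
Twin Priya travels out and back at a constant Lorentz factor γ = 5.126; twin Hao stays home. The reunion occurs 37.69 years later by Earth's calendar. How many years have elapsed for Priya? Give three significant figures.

γ = 5.126
Priya's clock measures proper time along the trip: τ = Δt/γ = 37.69/5.126 years.

τ = 7.35 years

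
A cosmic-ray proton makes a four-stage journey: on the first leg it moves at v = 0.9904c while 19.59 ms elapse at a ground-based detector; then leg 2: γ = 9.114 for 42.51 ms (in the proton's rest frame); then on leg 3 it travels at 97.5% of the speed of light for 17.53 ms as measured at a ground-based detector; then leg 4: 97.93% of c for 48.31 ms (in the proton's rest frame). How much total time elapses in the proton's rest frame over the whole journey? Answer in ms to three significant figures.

τ = 97.4 ms

Leg 1: γ = 1/√(1 − 0.9904²) = 1/√0.01911 = 7.234; τ_1 = 19.59/7.234 = 2.708 ms.
Leg 2: 42.51 ms is already measured in the proton's rest frame.
Leg 3: β = 0.975; γ = 1/√(1 − 0.975²) = 1/√0.04938 = 4.500; τ_3 = 17.53/4.500 = 3.895 ms.
Leg 4: 48.31 ms is already measured in the proton's rest frame.
Total: 2.708 + 42.51 + 3.895 + 48.31 ms.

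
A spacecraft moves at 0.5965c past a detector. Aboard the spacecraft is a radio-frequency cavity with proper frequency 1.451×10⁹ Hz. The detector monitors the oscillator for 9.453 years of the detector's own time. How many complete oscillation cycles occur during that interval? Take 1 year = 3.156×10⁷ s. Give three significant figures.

γ = 1/√(1 − 0.5965²) = 1/√0.6442 = 1.246
During 9.453 years of lab time, the oscillator's proper time advances by τ = Δt/γ = 9.453/1.246 = 7.587 years = 2.394×10⁸ s.
N = f × τ = 1.451×10⁹ × 2.394×10⁸ = 3.474×10¹⁷.

N = 3.47×10¹⁷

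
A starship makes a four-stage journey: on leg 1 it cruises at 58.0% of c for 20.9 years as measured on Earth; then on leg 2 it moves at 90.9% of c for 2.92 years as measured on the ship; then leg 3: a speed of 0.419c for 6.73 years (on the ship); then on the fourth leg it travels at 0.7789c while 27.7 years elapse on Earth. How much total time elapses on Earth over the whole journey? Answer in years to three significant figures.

Δt = 63.0 years

Leg 1: 20.9 years is already measured on Earth.
Leg 2: β = 0.909; γ = 1/√(1 − 0.909²) = 1/√0.1737 = 2.399; Δt_2 = 2.399 × 2.92 = 7.006 years.
Leg 3: γ = 1/√(1 − 0.419²) = 1/√0.8244 = 1.101; Δt_3 = 1.101 × 6.73 = 7.412 years.
Leg 4: 27.7 years is already measured on Earth.
Total: 20.90 + 7.006 + 7.412 + 27.70 years.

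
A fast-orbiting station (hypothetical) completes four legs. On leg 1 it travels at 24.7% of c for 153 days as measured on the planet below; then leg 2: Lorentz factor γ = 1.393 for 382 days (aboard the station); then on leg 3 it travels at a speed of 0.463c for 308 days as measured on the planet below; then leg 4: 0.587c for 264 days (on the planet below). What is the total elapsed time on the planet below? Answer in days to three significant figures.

Leg 1: 153 days is already measured on the planet below.
Leg 2: γ = 1.393; Δt_2 = 1.393 × 382 = 532.1 days.
Leg 3: 308 days is already measured on the planet below.
Leg 4: 264 days is already measured on the planet below.
Total: 153.0 + 532.1 + 308.0 + 264.0 days.

Δt = 1260 days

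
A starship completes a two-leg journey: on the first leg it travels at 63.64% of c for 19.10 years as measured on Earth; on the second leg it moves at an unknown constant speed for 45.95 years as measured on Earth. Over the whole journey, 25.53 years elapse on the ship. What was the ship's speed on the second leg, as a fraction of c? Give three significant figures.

Leg 1: β = 0.6364; γ = 1/√(1 − 0.6364²) = 1/√0.5950 = 1.296; τ_1 = 19.10/1.296 = 14.73 years.
Leg 2: speed unknown; τ_2 = 45.95/γ_2.
Total proper time: 14.73 + τ_2 = 25.53, so τ_2 = 25.53 − 14.73 = 10.80 years.
γ_2 = 45.95/10.80 = 4.256; β = √(1 − 1/γ²) = √0.9448.

β = 0.972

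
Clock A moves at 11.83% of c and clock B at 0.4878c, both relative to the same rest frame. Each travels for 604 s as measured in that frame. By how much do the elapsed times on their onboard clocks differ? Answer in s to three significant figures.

A: β = 0.1183; γ = 1/√(1 − 0.1183²) = 1/√0.9860 = 1.007; τ_A = 604/1.007 = 599.8 s.
B: γ = 1/√(1 − 0.4878²) = 1/√0.7621 = 1.146; τ_B = 604/1.146 = 527.3 s.

|τ_A − τ_B| = 72.5 s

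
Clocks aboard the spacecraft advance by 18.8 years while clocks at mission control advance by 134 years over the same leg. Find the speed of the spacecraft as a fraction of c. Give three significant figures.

v = 0.990c

The proper time is measured aboard the spacecraft (both events occur at the spacecraft's location); Δt is measured at mission control. γ = Δt/τ = 134/18.8 = 7.128.
β = √(1 − 1/γ²) = √(1 − 0.01968) = √0.9803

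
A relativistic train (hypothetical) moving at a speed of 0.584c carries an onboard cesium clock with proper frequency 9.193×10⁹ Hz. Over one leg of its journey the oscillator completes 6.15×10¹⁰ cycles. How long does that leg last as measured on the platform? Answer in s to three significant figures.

Δt = 8.24 s

γ = 1/√(1 − 0.584²) = 1/√0.6589 = 1.232
Proper time for N cycles: τ = N/f = 6.15×10¹⁰/(9.193×10⁹) = 6.690×10⁰ s = 6.690 s.
Lab-frame duration Δt = γτ = 1.232 × 6.690 = 8.241 s.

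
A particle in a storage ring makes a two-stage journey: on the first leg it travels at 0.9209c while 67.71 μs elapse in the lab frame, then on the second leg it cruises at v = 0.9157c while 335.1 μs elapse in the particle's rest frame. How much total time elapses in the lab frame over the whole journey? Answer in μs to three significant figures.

Leg 1: 67.71 μs is already measured in the lab frame.
Leg 2: γ = 1/√(1 − 0.9157²) = 1/√0.1615 = 2.488; Δt_2 = 2.488 × 335.1 = 833.9 μs.
Total: 67.71 + 833.9 μs.

Δt = 902 μs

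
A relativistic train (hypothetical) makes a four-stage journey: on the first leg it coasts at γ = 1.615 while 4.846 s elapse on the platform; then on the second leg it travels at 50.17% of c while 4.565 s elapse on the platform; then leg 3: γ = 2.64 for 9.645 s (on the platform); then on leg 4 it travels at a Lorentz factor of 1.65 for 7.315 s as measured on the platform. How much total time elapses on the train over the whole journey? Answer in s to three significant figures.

Leg 1: γ = 1.615; τ_1 = 4.846/1.615 = 3.001 s.
Leg 2: β = 0.5017; γ = 1/√(1 − 0.5017²) = 1/√0.7483 = 1.156; τ_2 = 4.565/1.156 = 3.949 s.
Leg 3: γ = 2.64; τ_3 = 9.645/2.640 = 3.653 s.
Leg 4: γ = 1.65; τ_4 = 7.315/1.650 = 4.433 s.
Total: 3.001 + 3.949 + 3.653 + 4.433 s.

τ = 15.0 s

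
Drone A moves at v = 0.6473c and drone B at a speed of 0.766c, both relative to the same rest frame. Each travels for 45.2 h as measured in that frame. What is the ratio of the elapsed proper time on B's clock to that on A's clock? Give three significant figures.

A: γ = 1/√(1 − 0.6473²) = 1/√0.5810 = 1.312. B: γ = 1/√(1 − 0.766²) = 1/√0.4132 = 1.556.
τ_A/τ_B = γ_B/γ_A = 1.556/1.312 = 1.186, so τ_B/τ_A = 0.8434.

τ_B/τ_A = 0.843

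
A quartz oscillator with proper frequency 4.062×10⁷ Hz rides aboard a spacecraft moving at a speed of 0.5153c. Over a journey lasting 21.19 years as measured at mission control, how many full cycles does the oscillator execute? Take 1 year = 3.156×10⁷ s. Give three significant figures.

N = 2.33×10¹⁶

γ = 1/√(1 − 0.5153²) = 1/√0.7345 = 1.167
The oscillator's own cycle count is N = f × τ where τ is the proper time aboard the spacecraft. τ = Δt/γ = 21.19/1.167 = 18.16 years = 5.731×10⁸ s.
N = 4.062×10⁷ × 5.731×10⁸ = 2.328×10¹⁶.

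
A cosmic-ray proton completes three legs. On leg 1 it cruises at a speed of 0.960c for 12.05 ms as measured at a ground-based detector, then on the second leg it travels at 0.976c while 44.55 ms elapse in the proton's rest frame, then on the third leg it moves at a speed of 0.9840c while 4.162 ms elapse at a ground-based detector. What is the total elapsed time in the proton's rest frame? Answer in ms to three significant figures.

τ = 48.7 ms

Leg 1: γ = 1/√(1 − 0.960²) = 1/√0.07840 = 3.571; τ_1 = 12.05/3.571 = 3.374 ms.
Leg 2: 44.55 ms is already measured in the proton's rest frame.
Leg 3: γ = 1/√(1 − 0.9840²) = 1/√0.03174 = 5.613; τ_3 = 4.162/5.613 = 0.7415 ms.
Total: 3.374 + 44.55 + 0.7415 ms.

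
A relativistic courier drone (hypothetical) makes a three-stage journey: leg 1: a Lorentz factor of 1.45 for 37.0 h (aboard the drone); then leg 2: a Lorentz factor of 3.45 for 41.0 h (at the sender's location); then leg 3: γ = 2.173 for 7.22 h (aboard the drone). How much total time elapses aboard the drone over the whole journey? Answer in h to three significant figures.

Leg 1: 37.0 h is already measured aboard the drone.
Leg 2: γ = 3.45; τ_2 = 41.0/3.450 = 11.88 h.
Leg 3: 7.22 h is already measured aboard the drone.
Total: 37.00 + 11.88 + 7.220 h.

τ = 56.1 h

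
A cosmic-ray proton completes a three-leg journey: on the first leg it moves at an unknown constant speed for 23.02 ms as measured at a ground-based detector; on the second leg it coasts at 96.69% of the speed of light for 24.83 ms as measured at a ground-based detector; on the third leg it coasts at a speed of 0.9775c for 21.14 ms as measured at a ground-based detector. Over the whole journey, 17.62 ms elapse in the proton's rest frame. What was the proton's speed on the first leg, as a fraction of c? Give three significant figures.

Leg 1: speed unknown; τ_1 = 23.02/γ_1.
Leg 2: β = 0.9669; γ = 1/√(1 − 0.9669²) = 1/√0.06510 = 3.919; τ_2 = 24.83/3.919 = 6.336 ms.
Leg 3: γ = 1/√(1 − 0.9775²) = 1/√0.04449 = 4.741; τ_3 = 21.14/4.741 = 4.459 ms.
Total proper time: τ_1 + 6.336 + 4.459 = 17.62, so τ_1 = 17.62 − 10.79 = 6.825 ms.
γ_1 = 23.02/6.825 = 3.373; β = √(1 − 1/γ²) = √0.9121.

β = 0.955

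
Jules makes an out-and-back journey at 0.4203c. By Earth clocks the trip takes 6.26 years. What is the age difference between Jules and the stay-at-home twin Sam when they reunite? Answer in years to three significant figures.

Δt − τ = 0.580 years

γ = 1/√(1 − 0.4203²) = 1/√0.8233 = 1.102
Jules's elapsed proper time: τ = 6.26/1.102 = 5.680 years.
Age gap = Δt − τ = 6.26 − 5.680 years.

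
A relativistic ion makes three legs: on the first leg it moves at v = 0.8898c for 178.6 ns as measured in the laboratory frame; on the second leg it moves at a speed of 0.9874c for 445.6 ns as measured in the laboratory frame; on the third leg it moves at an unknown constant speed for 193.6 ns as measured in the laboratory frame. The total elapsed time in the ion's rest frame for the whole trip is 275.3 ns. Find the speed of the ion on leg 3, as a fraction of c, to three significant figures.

Leg 1: γ = 1/√(1 − 0.8898²) = 1/√0.2083 = 2.191; τ_1 = 178.6/2.191 = 81.50 ns.
Leg 2: γ = 1/√(1 − 0.9874²) = 1/√0.02504 = 6.319; τ_2 = 445.6/6.319 = 70.51 ns.
Leg 3: speed unknown; τ_3 = 193.6/γ_3.
Total proper time: 81.50 + 70.51 + τ_3 = 275.3, so τ_3 = 275.3 − 152.0 = 123.3 ns.
γ_3 = 193.6/123.3 = 1.570; β = √(1 − 1/γ²) = √0.5945.

β = 0.771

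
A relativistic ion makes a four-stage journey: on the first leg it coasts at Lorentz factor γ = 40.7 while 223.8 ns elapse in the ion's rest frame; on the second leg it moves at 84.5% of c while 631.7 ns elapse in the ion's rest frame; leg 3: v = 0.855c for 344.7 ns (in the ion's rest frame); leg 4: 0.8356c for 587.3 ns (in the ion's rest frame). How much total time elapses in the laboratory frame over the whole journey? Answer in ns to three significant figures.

Δt = 1.20×10⁴ ns

Leg 1: γ = 40.7; Δt_1 = 40.70 × 223.8 = 9109 ns.
Leg 2: β = 0.845; γ = 1/√(1 − 0.845²) = 1/√0.2860 = 1.870; Δt_2 = 1.870 × 631.7 = 1181 ns.
Leg 3: γ = 1/√(1 − 0.855²) = 1/√0.2690 = 1.928; Δt_3 = 1.928 × 344.7 = 664.6 ns.
Leg 4: γ = 1/√(1 − 0.8356²) = 1/√0.3018 = 1.820; Δt_4 = 1.820 × 587.3 = 1069 ns.
Total: 9109 + 1181 + 664.6 + 1069 ns.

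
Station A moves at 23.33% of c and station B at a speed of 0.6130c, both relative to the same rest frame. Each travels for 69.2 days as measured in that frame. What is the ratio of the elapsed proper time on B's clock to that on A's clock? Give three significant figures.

τ_B/τ_A = 0.813

A: β = 0.2333; γ = 1/√(1 − 0.2333²) = 1/√0.9456 = 1.028. B: γ = 1/√(1 − 0.6130²) = 1/√0.6242 = 1.266.
τ_A/τ_B = γ_B/γ_A = 1.266/1.028 = 1.231, so τ_B/τ_A = 0.8125.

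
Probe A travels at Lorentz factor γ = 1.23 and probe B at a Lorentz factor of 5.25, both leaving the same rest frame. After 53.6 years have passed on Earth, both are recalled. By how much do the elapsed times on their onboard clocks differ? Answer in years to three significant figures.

A: γ = 1.23; τ_A = 53.6/1.230 = 43.58 years.
B: γ = 5.25; τ_B = 53.6/5.250 = 10.21 years.

|τ_A − τ_B| = 33.4 years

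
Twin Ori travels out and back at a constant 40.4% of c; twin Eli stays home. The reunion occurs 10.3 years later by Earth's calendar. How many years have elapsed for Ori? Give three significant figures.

τ = 9.42 years

β = 0.404; γ = 1/√(1 − 0.404²) = 1/√0.8368 = 1.093
Ori's clock measures proper time along the trip: τ = Δt/γ = 10.3/1.093 years.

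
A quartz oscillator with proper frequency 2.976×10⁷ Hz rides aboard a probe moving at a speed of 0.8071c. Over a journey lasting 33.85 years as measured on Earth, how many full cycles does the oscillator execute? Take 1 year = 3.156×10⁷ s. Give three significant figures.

N = 1.88×10¹⁶

γ = 1/√(1 − 0.8071²) = 1/√0.3486 = 1.694
The oscillator's own cycle count is N = f × τ where τ is the proper time aboard the probe. τ = Δt/γ = 33.85/1.694 = 19.99 years = 6.307×10⁸ s.
N = 2.976×10⁷ × 6.307×10⁸ = 1.877×10¹⁶.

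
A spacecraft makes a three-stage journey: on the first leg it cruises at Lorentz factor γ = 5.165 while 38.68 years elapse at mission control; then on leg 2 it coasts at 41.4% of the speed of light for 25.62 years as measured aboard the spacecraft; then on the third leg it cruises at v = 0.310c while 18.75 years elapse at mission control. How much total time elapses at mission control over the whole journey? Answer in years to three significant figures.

Δt = 85.6 years

Leg 1: 38.68 years is already measured at mission control.
Leg 2: β = 0.414; γ = 1/√(1 − 0.414²) = 1/√0.8286 = 1.099; Δt_2 = 1.099 × 25.62 = 28.15 years.
Leg 3: 18.75 years is already measured at mission control.
Total: 38.68 + 28.15 + 18.75 years.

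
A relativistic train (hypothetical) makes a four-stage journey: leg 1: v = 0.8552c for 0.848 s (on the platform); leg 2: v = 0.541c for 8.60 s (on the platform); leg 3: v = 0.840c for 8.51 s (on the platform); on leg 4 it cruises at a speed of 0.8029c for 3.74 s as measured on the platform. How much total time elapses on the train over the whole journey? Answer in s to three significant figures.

Leg 1: γ = 1/√(1 − 0.8552²) = 1/√0.2686 = 1.929; τ_1 = 0.848/1.929 = 0.4395 s.
Leg 2: γ = 1/√(1 − 0.541²) = 1/√0.7073 = 1.189; τ_2 = 8.60/1.189 = 7.233 s.
Leg 3: γ = 1/√(1 − 0.840²) = 1/√0.2944 = 1.843; τ_3 = 8.51/1.843 = 4.617 s.
Leg 4: γ = 1/√(1 − 0.8029²) = 1/√0.3554 = 1.678; τ_4 = 3.74/1.678 = 2.229 s.
Total: 0.4395 + 7.233 + 4.617 + 2.229 s.

τ = 14.5 s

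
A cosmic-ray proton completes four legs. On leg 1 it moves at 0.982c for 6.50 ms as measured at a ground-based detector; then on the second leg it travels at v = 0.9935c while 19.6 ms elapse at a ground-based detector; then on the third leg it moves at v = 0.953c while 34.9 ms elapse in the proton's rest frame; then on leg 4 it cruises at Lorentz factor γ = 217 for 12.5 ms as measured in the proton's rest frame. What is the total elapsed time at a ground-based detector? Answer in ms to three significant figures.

Δt = 2850 ms

Leg 1: 6.50 ms is already measured at a ground-based detector.
Leg 2: 19.6 ms is already measured at a ground-based detector.
Leg 3: γ = 1/√(1 − 0.953²) = 1/√0.09179 = 3.301; Δt_3 = 3.301 × 34.9 = 115.2 ms.
Leg 4: γ = 217; Δt_4 = 217.0 × 12.5 = 2713 ms.
Total: 6.500 + 19.60 + 115.2 + 2713 ms.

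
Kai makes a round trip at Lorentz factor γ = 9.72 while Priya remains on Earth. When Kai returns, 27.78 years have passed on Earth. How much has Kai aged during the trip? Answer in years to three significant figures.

τ = 2.86 years

γ = 9.72
Kai's clock measures proper time along the trip: τ = Δt/γ = 27.78/9.720 years.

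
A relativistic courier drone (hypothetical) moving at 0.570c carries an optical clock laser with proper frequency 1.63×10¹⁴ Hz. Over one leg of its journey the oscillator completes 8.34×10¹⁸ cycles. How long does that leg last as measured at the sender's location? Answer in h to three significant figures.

Δt = 17.3 h

γ = 1/√(1 − 0.570²) = 1/√0.6751 = 1.217
Proper time for N cycles: τ = N/f = 8.34×10¹⁸/(1.63×10¹⁴) = 5.117×10⁴ s = 14.21 h.
Lab-frame duration Δt = γτ = 1.217 × 14.21 = 17.30 h.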